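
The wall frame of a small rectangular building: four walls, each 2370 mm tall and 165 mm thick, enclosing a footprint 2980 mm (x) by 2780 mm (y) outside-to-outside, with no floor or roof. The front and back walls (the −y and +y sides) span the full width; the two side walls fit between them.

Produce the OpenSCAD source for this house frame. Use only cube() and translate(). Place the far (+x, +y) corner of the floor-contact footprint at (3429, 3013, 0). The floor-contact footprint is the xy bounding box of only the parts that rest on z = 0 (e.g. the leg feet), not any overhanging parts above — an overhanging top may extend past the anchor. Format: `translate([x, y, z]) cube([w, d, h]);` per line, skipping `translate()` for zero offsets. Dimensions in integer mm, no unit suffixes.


translate([449, 233, 0]) cube([2980, 165, 2370]);
translate([449, 2848, 0]) cube([2980, 165, 2370]);
translate([449, 398, 0]) cube([165, 2450, 2370]);
translate([3264, 398, 0]) cube([165, 2450, 2370]);


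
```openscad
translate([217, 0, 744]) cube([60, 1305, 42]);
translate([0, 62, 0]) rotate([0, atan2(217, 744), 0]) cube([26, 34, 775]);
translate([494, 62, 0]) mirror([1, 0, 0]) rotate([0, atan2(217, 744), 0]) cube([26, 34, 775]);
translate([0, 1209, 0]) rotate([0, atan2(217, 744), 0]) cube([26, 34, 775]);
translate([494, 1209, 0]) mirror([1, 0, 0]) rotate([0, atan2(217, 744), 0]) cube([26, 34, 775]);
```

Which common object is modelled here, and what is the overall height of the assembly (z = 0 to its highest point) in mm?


A sawhorse. The overall height is 786 mm.

A beam across two mirrored pairs of raked legs — a sawhorse. The beam's underside is at z = 744 (matching the legs' vertical rise in atan2(217, 744)) and the beam is 42 mm tall, so its top is at 744 + 42 = 786 mm. The raked legs top out at the beam's underside, so that is the highest point.


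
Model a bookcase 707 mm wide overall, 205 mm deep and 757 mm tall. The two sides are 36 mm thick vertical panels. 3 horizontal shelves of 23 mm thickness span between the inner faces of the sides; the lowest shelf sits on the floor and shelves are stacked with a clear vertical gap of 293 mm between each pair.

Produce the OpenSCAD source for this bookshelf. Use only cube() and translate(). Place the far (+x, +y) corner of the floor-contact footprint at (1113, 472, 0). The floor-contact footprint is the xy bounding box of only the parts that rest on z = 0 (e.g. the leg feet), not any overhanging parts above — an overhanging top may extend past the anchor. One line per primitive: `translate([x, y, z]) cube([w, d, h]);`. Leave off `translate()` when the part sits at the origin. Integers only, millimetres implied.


translate([406, 267, 0]) cube([36, 205, 757]);
translate([1077, 267, 0]) cube([36, 205, 757]);
translate([442, 267, 0]) cube([635, 205, 23]);
translate([442, 267, 316]) cube([635, 205, 23]);
translate([442, 267, 632]) cube([635, 205, 23]);


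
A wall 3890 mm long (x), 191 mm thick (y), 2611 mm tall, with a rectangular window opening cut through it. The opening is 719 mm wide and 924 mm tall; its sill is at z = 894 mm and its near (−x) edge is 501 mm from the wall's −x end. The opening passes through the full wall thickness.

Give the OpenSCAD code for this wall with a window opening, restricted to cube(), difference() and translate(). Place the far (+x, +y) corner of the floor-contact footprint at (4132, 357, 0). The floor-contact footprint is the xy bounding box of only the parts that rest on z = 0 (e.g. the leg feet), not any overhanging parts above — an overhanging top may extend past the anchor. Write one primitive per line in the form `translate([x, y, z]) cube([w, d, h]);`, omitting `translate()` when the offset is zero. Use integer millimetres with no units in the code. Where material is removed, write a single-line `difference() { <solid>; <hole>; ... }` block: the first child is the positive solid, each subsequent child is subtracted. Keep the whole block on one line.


difference() { translate([242, 166, 0]) cube([3890, 191, 2611]); translate([743, 166, 894]) cube([719, 191, 924]); }


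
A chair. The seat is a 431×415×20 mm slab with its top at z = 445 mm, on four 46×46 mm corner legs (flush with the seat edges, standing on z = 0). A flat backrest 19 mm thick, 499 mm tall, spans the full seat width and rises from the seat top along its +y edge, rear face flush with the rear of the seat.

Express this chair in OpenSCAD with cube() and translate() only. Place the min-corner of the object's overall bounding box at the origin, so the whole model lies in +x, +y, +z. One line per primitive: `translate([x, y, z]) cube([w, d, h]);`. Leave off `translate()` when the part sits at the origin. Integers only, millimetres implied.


translate([0, 0, 425]) cube([431, 415, 20]);
cube([46, 46, 425]);
translate([385, 0, 0]) cube([46, 46, 425]);
translate([0, 369, 0]) cube([46, 46, 425]);
translate([385, 369, 0]) cube([46, 46, 425]);
translate([0, 396, 445]) cube([431, 19, 499]);


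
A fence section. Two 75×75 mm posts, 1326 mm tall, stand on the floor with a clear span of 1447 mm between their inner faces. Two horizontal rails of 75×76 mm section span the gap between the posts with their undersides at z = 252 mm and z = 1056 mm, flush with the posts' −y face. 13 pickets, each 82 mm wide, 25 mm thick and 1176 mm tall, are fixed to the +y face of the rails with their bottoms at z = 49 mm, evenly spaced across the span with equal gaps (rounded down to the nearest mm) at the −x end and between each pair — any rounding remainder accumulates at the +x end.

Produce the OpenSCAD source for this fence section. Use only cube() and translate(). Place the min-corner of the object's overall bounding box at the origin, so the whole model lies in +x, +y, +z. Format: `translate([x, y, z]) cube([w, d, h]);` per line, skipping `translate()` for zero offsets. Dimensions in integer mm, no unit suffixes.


cube([75, 75, 1326]);
translate([1522, 0, 0]) cube([75, 75, 1326]);
translate([75, 0, 252]) cube([1447, 75, 76]);
translate([75, 0, 1056]) cube([1447, 75, 76]);
translate([102, 75, 49]) cube([82, 25, 1176]);
translate([211, 75, 49]) cube([82, 25, 1176]);
translate([320, 75, 49]) cube([82, 25, 1176]);
translate([429, 75, 49]) cube([82, 25, 1176]);
translate([538, 75, 49]) cube([82, 25, 1176]);
translate([647, 75, 49]) cube([82, 25, 1176]);
translate([756, 75, 49]) cube([82, 25, 1176]);
translate([865, 75, 49]) cube([82, 25, 1176]);
translate([974, 75, 49]) cube([82, 25, 1176]);
translate([1083, 75, 49]) cube([82, 25, 1176]);
translate([1192, 75, 49]) cube([82, 25, 1176]);
translate([1301, 75, 49]) cube([82, 25, 1176]);
translate([1410, 75, 49]) cube([82, 25, 1176]);


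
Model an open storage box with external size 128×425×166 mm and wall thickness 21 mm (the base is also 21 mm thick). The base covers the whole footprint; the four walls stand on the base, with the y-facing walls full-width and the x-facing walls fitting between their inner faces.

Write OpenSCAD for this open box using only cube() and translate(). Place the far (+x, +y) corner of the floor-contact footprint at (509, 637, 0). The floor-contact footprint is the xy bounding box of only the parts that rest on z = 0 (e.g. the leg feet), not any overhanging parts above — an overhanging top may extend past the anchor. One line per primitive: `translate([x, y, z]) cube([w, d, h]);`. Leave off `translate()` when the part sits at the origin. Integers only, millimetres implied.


translate([381, 212, 0]) cube([128, 425, 21]);
translate([381, 212, 21]) cube([128, 21, 145]);
translate([381, 616, 21]) cube([128, 21, 145]);
translate([381, 233, 21]) cube([21, 383, 145]);
translate([488, 233, 21]) cube([21, 383, 145]);


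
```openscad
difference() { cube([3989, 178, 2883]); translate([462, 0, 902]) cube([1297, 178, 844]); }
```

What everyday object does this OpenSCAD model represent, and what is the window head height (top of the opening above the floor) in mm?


A wall with a window opening. The window head height is 1746 mm.

A wall with a rectangular opening subtracted — a window. Sill at z = 902, opening 844 mm tall, so the head is at 902 + 844 = 1746 mm.


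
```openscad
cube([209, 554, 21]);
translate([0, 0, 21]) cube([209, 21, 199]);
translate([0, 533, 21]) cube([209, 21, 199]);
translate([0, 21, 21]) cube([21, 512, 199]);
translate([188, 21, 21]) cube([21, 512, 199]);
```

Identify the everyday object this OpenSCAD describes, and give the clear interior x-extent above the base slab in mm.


An open box. The internal width is 167 mm.

A 209×554 base slab with four walls standing on it — an open box. The base is 209 mm wide and the walls are 21 mm thick, so the internal width is 209 − 2 × 21 = 167 mm.


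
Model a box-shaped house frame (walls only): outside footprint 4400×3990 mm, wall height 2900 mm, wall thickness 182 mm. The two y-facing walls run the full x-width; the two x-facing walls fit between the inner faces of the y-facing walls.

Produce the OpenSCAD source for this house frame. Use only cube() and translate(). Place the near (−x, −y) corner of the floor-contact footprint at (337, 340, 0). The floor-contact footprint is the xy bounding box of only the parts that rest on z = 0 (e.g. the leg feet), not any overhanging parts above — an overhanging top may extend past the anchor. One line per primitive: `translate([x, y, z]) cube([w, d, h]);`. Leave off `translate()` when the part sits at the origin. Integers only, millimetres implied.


translate([337, 340, 0]) cube([4400, 182, 2900]);
translate([337, 4148, 0]) cube([4400, 182, 2900]);
translate([337, 522, 0]) cube([182, 3626, 2900]);
translate([4555, 522, 0]) cube([182, 3626, 2900]);


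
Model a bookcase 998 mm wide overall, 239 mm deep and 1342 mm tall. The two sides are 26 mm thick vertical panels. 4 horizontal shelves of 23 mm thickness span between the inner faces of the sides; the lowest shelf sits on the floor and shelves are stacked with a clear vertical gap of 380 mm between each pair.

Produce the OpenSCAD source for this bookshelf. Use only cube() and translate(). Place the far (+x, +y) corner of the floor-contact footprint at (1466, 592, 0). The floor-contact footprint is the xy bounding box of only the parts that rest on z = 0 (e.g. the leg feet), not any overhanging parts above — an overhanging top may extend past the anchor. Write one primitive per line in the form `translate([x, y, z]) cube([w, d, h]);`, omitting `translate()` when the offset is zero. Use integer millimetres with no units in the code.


translate([468, 353, 0]) cube([26, 239, 1342]);
translate([1440, 353, 0]) cube([26, 239, 1342]);
translate([494, 353, 0]) cube([946, 239, 23]);
translate([494, 353, 403]) cube([946, 239, 23]);
translate([494, 353, 806]) cube([946, 239, 23]);
translate([494, 353, 1209]) cube([946, 239, 23]);


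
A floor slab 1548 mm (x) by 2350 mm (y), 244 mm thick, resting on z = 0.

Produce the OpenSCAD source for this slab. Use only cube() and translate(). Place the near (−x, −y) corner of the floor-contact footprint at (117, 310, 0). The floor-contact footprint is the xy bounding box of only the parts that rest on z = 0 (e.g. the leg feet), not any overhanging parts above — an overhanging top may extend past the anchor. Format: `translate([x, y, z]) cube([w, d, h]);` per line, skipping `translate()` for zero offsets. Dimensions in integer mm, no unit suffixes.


translate([117, 310, 0]) cube([1548, 2350, 244]);


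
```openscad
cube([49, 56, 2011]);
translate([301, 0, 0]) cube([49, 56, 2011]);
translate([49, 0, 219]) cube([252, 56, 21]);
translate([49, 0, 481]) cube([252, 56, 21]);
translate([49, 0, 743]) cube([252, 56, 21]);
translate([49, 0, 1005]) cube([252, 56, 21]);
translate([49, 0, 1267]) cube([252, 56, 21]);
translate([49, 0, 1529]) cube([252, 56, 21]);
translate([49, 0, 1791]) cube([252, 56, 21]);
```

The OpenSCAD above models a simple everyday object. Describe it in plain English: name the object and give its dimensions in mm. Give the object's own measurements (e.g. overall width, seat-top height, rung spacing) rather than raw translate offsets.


A straight ladder. Two 49×56 mm vertical rails, 2011 mm tall, stand 350 mm apart (outside-to-outside) with their front faces coplanar on the −y side. 7 rungs, each 56 mm deep and 21 mm tall, span between the inner faces of the rails, front faces flush with the rails. The lowest rung's underside is at z = 219 mm and rungs are spaced 262 mm apart (underside to underside).


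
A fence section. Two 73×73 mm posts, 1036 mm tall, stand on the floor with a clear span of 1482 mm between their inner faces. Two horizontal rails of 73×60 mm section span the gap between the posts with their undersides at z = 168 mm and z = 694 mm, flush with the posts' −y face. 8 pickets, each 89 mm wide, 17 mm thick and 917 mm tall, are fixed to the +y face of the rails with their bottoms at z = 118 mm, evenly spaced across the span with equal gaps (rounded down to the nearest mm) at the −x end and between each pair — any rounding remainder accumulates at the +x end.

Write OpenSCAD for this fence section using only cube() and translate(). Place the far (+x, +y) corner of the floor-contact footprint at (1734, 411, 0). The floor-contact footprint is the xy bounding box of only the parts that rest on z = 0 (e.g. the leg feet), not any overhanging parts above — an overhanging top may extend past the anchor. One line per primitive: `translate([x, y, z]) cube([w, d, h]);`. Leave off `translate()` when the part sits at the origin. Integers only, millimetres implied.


translate([106, 338, 0]) cube([73, 73, 1036]);
translate([1661, 338, 0]) cube([73, 73, 1036]);
translate([179, 338, 168]) cube([1482, 73, 60]);
translate([179, 338, 694]) cube([1482, 73, 60]);
translate([264, 411, 118]) cube([89, 17, 917]);
translate([438, 411, 118]) cube([89, 17, 917]);
translate([612, 411, 118]) cube([89, 17, 917]);
translate([786, 411, 118]) cube([89, 17, 917]);
translate([960, 411, 118]) cube([89, 17, 917]);
translate([1134, 411, 118]) cube([89, 17, 917]);
translate([1308, 411, 118]) cube([89, 17, 917]);
translate([1482, 411, 118]) cube([89, 17, 917]);


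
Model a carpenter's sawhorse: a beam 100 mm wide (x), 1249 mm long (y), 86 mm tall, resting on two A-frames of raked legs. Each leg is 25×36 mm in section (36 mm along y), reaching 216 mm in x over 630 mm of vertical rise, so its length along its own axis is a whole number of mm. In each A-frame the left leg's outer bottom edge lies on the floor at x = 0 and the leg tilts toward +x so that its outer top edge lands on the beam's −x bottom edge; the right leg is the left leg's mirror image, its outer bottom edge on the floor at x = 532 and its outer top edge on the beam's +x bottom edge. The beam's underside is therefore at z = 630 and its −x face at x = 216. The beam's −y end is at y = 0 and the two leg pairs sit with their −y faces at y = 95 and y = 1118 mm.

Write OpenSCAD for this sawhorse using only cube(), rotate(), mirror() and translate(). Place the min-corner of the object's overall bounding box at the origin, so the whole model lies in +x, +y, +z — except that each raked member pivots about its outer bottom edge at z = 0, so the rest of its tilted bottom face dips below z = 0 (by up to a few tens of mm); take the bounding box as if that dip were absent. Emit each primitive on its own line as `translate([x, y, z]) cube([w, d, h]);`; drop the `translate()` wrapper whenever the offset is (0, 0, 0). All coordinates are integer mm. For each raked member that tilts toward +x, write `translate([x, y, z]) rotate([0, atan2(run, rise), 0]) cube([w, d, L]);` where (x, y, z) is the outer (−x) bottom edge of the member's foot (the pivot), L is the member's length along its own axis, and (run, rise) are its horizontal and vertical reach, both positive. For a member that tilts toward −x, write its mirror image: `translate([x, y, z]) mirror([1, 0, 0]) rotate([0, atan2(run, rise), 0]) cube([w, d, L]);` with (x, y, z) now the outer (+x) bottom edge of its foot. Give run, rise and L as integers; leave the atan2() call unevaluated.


translate([216, 0, 630]) cube([100, 1249, 86]);
translate([0, 95, 0]) rotate([0, atan2(216, 630), 0]) cube([25, 36, 666]);
translate([532, 95, 0]) mirror([1, 0, 0]) rotate([0, atan2(216, 630), 0]) cube([25, 36, 666]);
translate([0, 1118, 0]) rotate([0, atan2(216, 630), 0]) cube([25, 36, 666]);
translate([532, 1118, 0]) mirror([1, 0, 0]) rotate([0, atan2(216, 630), 0]) cube([25, 36, 666]);


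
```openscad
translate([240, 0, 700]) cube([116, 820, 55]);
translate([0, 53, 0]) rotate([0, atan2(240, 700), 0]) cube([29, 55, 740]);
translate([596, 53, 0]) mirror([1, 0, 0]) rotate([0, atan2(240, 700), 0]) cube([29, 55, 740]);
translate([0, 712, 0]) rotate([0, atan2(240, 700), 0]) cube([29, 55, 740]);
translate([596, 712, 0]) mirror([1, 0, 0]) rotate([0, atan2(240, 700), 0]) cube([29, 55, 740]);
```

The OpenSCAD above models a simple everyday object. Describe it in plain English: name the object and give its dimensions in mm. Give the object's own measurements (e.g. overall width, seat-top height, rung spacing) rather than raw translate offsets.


A sawhorse. A 116×820×55 mm beam (x, y, z) sits on two A-frame leg pairs. Each pair is two raked legs of 29×55 mm section (55 mm along y) splaying symmetrically in x. Each leg rises 700 mm vertically over 240 mm of horizontal reach and is 740 mm long along its own axis. Every leg's outer bottom edge rests on the floor and its outer top edge meets a bottom edge of the beam — the left legs (tilting toward +x) meet the beam's −x bottom edge, the right legs (their mirror images, tilting toward −x) meet its +x bottom edge — so the leg tops tuck under the beam, the beam's underside is 700 mm above the floor, and the feet are 596 mm apart outside-to-outside with the beam centred between them. The two leg pairs are set in 53 mm from either end of the beam.


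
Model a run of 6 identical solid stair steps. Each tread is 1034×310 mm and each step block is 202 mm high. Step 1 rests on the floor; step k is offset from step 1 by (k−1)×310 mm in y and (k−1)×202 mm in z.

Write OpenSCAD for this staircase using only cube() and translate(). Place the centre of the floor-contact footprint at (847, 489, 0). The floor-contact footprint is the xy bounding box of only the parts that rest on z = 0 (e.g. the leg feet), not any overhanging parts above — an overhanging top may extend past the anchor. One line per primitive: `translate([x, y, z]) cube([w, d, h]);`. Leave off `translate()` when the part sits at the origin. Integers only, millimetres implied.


translate([330, 334, 0]) cube([1034, 310, 202]);
translate([330, 644, 202]) cube([1034, 310, 202]);
translate([330, 954, 404]) cube([1034, 310, 202]);
translate([330, 1264, 606]) cube([1034, 310, 202]);
translate([330, 1574, 808]) cube([1034, 310, 202]);
translate([330, 1884, 1010]) cube([1034, 310, 202]);


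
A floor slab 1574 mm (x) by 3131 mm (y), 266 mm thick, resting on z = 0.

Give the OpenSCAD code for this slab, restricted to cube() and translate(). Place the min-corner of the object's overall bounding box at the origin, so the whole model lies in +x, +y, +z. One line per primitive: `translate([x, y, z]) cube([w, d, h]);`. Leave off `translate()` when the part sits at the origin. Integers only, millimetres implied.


cube([1574, 3131, 266]);


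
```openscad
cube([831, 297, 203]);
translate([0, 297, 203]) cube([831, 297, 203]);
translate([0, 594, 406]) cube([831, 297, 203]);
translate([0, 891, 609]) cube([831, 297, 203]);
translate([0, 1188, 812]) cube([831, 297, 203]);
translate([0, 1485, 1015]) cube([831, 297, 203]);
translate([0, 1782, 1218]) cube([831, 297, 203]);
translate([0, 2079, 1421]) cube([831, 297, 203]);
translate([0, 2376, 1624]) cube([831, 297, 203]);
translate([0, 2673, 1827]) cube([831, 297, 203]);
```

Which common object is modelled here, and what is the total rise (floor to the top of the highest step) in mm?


A staircase. The total rise is 2030 mm.

10 identical blocks, each offset up and back from the previous — a staircase. Each step is 203 mm tall and there are 10 of them, so the total rise is 10 × 203 = 2030 mm.


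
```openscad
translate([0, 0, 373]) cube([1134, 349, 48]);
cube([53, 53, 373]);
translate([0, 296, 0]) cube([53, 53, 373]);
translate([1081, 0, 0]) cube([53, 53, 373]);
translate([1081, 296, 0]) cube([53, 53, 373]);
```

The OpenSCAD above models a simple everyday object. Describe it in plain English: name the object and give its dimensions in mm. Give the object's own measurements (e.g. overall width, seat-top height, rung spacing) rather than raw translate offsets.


A bench: a 1134×349 mm seat slab, 48 mm thick, top at z = 421 mm, on four 53×53 mm square legs flush with the seat corners and standing on z = 0.


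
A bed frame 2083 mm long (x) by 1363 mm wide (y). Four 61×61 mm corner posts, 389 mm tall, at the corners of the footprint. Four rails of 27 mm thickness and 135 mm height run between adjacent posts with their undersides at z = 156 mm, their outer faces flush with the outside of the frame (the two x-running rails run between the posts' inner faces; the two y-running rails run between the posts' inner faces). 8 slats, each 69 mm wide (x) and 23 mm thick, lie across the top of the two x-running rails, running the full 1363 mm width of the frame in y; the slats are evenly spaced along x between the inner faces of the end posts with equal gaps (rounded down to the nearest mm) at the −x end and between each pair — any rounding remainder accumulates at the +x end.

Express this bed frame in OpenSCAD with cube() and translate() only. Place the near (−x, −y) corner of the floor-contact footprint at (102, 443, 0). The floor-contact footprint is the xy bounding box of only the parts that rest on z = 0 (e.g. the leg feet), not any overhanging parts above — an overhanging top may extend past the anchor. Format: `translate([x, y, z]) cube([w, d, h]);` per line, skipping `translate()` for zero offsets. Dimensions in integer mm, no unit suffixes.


translate([102, 443, 0]) cube([61, 61, 389]);
translate([102, 1745, 0]) cube([61, 61, 389]);
translate([2124, 443, 0]) cube([61, 61, 389]);
translate([2124, 1745, 0]) cube([61, 61, 389]);
translate([163, 443, 156]) cube([1961, 27, 135]);
translate([163, 1779, 156]) cube([1961, 27, 135]);
translate([102, 504, 156]) cube([27, 1241, 135]);
translate([2158, 504, 156]) cube([27, 1241, 135]);
translate([319, 443, 291]) cube([69, 1363, 23]);
translate([544, 443, 291]) cube([69, 1363, 23]);
translate([769, 443, 291]) cube([69, 1363, 23]);
translate([994, 443, 291]) cube([69, 1363, 23]);
translate([1219, 443, 291]) cube([69, 1363, 23]);
translate([1444, 443, 291]) cube([69, 1363, 23]);
translate([1669, 443, 291]) cube([69, 1363, 23]);
translate([1894, 443, 291]) cube([69, 1363, 23]);


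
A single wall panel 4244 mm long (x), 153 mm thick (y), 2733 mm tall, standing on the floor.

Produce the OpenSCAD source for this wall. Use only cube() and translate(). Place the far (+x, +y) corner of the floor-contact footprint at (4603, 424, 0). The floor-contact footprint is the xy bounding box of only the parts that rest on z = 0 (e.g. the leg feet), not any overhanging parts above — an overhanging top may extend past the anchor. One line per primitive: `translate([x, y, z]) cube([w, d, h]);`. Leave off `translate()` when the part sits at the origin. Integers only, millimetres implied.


translate([359, 271, 0]) cube([4244, 153, 2733]);


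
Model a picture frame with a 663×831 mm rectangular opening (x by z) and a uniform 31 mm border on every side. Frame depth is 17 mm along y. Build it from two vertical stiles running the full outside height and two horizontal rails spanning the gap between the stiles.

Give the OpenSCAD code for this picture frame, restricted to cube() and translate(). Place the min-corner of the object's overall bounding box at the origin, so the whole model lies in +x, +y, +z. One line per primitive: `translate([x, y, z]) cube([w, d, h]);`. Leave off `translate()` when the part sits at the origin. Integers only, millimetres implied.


cube([31, 17, 893]);
translate([694, 0, 0]) cube([31, 17, 893]);
translate([31, 0, 0]) cube([663, 17, 31]);
translate([31, 0, 862]) cube([663, 17, 31]);


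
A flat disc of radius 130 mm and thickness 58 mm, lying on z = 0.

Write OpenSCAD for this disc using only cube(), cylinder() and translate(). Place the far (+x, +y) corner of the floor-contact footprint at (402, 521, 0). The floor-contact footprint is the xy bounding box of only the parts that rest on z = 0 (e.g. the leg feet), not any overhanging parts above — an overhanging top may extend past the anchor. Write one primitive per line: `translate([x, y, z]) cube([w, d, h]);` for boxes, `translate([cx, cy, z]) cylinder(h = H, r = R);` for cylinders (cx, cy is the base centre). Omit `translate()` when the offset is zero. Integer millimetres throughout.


translate([272, 391, 0]) cylinder(h = 58, r = 130);


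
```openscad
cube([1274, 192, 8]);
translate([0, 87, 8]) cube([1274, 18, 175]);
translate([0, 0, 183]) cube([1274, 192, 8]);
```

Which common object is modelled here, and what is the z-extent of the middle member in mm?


An I-beam. The web height is 175 mm.

Two wide flanges with a thin centred web — an I-beam. Overall 191 mm minus two 8 mm flanges gives a web of 191 − 2·8 = 175 mm.


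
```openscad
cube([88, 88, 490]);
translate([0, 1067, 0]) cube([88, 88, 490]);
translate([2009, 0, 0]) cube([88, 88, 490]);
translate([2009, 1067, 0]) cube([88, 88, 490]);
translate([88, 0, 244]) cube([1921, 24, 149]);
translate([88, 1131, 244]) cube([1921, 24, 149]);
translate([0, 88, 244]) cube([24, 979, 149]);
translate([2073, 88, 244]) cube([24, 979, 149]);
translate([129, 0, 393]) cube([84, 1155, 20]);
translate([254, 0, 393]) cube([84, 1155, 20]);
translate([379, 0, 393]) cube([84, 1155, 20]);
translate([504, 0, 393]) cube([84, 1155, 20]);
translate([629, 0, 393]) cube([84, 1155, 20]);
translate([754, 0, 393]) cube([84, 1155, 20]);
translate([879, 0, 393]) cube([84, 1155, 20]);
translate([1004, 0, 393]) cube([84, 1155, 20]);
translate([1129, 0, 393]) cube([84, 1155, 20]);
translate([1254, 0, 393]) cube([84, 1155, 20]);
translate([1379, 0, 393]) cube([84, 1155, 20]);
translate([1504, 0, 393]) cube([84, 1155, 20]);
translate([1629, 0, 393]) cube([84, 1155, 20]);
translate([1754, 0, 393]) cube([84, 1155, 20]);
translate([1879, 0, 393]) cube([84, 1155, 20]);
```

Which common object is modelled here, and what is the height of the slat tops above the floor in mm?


A bed frame. The slat-top height is 413 mm.

Four posts, four rails, and a row of slats — a bed frame. Slats sit on the rails at z = 244 + 149 = 393; with slat thickness 20, the top is 413 mm.


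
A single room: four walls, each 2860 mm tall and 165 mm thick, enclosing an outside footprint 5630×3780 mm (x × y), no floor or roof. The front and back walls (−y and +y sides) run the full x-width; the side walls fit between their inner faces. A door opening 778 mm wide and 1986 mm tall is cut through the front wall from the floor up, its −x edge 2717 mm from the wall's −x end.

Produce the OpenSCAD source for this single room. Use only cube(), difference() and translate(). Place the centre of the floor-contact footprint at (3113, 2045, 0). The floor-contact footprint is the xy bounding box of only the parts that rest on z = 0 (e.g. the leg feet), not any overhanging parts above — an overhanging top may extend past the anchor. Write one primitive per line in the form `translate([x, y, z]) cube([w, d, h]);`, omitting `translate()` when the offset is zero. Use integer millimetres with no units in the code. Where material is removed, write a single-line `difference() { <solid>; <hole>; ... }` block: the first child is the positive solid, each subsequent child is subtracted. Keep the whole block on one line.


difference() { translate([298, 155, 0]) cube([5630, 165, 2860]); translate([3015, 155, 0]) cube([778, 165, 1986]); }
translate([298, 3770, 0]) cube([5630, 165, 2860]);
translate([298, 320, 0]) cube([165, 3450, 2860]);
translate([5763, 320, 0]) cube([165, 3450, 2860]);


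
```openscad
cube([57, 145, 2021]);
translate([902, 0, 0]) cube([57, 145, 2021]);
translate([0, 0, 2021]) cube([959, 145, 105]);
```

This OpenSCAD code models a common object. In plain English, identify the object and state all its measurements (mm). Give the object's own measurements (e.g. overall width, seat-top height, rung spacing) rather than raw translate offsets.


A door frame. The clear opening is 845 mm wide and 2021 mm high. Two 57 mm wide jambs, 145 mm deep, stand either side of the opening from the floor to the top of the opening. A 105 mm thick head sits across the top of both jambs, spanning the full outside width of the frame.


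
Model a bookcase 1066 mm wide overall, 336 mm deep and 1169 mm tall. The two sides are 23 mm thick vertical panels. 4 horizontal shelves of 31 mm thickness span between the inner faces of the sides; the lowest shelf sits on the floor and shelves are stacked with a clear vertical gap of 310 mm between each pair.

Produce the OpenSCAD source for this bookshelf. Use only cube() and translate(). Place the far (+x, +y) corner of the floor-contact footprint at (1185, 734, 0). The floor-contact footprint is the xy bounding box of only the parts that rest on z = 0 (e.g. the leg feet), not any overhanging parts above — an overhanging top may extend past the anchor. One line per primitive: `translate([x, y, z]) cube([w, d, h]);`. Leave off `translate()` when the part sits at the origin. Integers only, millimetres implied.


translate([119, 398, 0]) cube([23, 336, 1169]);
translate([1162, 398, 0]) cube([23, 336, 1169]);
translate([142, 398, 0]) cube([1020, 336, 31]);
translate([142, 398, 341]) cube([1020, 336, 31]);
translate([142, 398, 682]) cube([1020, 336, 31]);
translate([142, 398, 1023]) cube([1020, 336, 31]);


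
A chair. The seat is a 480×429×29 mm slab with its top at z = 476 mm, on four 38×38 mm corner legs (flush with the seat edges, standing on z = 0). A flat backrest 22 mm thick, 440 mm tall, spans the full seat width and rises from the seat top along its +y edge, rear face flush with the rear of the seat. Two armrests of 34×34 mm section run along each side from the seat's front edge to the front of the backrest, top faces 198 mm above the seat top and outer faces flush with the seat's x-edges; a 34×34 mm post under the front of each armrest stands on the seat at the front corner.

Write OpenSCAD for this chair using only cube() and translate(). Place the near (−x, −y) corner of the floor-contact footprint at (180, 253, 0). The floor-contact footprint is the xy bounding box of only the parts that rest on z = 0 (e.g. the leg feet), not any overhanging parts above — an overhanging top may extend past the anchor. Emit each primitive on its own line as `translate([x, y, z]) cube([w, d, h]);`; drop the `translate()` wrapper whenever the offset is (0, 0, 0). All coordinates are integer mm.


translate([180, 253, 447]) cube([480, 429, 29]);
translate([180, 253, 0]) cube([38, 38, 447]);
translate([622, 253, 0]) cube([38, 38, 447]);
translate([180, 644, 0]) cube([38, 38, 447]);
translate([622, 644, 0]) cube([38, 38, 447]);
translate([180, 660, 476]) cube([480, 22, 440]);
translate([180, 253, 640]) cube([34, 407, 34]);
translate([626, 253, 640]) cube([34, 407, 34]);
translate([180, 253, 476]) cube([34, 34, 164]);
translate([626, 253, 476]) cube([34, 34, 164]);


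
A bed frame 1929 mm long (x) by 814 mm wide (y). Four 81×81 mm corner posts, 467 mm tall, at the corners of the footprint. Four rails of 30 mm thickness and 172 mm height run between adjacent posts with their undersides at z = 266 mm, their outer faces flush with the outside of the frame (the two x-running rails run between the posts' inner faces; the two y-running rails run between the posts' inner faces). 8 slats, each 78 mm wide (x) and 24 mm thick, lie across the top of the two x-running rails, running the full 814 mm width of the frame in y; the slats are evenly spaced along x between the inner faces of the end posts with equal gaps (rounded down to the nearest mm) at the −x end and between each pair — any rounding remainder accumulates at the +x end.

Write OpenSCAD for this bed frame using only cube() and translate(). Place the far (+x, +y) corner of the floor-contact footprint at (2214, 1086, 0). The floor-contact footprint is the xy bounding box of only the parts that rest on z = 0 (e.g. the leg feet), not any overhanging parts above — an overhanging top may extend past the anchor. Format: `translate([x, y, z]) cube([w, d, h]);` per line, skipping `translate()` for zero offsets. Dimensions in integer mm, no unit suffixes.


// slat z = rail_z + rail_h = 266 + 172 = 438
// slat gap = ⌊(1767 − 8·78) / 9⌋ = 127
translate([285, 272, 0]) cube([81, 81, 467]);
translate([285, 1005, 0]) cube([81, 81, 467]);
translate([2133, 272, 0]) cube([81, 81, 467]);
translate([2133, 1005, 0]) cube([81, 81, 467]);
translate([366, 272, 266]) cube([1767, 30, 172]);
translate([366, 1056, 266]) cube([1767, 30, 172]);
translate([285, 353, 266]) cube([30, 652, 172]);
translate([2184, 353, 266]) cube([30, 652, 172]);
translate([493, 272, 438]) cube([78, 814, 24]);
translate([698, 272, 438]) cube([78, 814, 24]);
translate([903, 272, 438]) cube([78, 814, 24]);
translate([1108, 272, 438]) cube([78, 814, 24]);
translate([1313, 272, 438]) cube([78, 814, 24]);
translate([1518, 272, 438]) cube([78, 814, 24]);
translate([1723, 272, 438]) cube([78, 814, 24]);
translate([1928, 272, 438]) cube([78, 814, 24]);


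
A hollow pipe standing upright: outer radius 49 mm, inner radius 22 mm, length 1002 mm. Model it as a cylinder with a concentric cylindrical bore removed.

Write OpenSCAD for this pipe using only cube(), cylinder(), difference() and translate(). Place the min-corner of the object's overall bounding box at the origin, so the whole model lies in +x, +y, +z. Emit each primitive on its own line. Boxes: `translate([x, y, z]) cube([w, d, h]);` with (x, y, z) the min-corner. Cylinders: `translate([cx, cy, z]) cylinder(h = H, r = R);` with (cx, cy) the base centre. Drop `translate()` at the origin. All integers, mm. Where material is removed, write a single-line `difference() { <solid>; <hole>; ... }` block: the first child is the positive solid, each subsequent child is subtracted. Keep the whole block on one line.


difference() { translate([49, 49, 0]) cylinder(h = 1002, r = 49); translate([49, 49, 0]) cylinder(h = 1002, r = 22); }


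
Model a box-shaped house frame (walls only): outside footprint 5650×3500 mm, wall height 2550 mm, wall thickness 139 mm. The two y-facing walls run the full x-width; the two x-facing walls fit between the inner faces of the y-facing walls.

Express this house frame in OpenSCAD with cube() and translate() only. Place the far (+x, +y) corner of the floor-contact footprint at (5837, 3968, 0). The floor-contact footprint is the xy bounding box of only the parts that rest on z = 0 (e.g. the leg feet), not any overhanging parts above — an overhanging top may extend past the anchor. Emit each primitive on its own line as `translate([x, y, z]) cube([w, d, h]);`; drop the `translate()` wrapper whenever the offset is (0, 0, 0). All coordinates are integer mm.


translate([187, 468, 0]) cube([5650, 139, 2550]);
translate([187, 3829, 0]) cube([5650, 139, 2550]);
translate([187, 607, 0]) cube([139, 3222, 2550]);
translate([5698, 607, 0]) cube([139, 3222, 2550]);


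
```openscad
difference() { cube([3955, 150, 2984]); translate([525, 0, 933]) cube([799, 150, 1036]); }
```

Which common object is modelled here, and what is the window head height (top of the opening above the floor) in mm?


A wall with a window opening. The window head height is 1969 mm.

A wall with a rectangular opening subtracted — a window. Sill at z = 933, opening 1036 mm tall, so the head is at 933 + 1036 = 1969 mm.


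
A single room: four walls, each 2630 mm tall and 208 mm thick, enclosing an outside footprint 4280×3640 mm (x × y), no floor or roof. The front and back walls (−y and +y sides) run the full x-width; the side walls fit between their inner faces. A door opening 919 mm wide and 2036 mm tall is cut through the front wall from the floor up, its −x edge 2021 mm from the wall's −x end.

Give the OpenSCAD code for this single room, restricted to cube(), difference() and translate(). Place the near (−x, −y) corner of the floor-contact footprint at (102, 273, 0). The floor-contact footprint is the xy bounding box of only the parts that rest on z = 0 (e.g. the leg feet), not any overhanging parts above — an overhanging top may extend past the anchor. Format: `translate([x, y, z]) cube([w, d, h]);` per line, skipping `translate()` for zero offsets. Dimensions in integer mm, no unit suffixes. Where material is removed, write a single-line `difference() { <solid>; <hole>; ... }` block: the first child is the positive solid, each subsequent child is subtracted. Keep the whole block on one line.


difference() { translate([102, 273, 0]) cube([4280, 208, 2630]); translate([2123, 273, 0]) cube([919, 208, 2036]); }
translate([102, 3705, 0]) cube([4280, 208, 2630]);
translate([102, 481, 0]) cube([208, 3224, 2630]);
translate([4174, 481, 0]) cube([208, 3224, 2630]);


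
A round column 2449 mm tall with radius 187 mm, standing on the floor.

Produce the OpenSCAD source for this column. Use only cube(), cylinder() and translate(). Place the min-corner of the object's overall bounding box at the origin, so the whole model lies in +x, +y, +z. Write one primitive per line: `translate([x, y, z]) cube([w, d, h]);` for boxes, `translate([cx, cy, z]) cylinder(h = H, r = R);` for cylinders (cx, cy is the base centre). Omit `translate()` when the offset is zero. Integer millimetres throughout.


translate([187, 187, 0]) cylinder(h = 2449, r = 187);


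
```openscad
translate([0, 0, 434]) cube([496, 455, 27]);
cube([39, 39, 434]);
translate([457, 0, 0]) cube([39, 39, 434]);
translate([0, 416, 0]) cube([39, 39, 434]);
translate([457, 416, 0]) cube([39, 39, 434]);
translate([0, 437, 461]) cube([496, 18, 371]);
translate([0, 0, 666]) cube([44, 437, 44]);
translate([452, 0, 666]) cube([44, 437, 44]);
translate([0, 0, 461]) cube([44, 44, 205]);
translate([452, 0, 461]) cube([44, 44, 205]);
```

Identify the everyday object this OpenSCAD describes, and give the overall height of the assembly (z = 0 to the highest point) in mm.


A chair. The overall height is 832 mm.

A slab on four corner posts with a tall panel at the back — a chair. The seat slab sits at z = 434 with thickness 27, and the 371 mm backrest starts at the seat top, so the overall height is 434 + 27 + 371 = 832 mm.


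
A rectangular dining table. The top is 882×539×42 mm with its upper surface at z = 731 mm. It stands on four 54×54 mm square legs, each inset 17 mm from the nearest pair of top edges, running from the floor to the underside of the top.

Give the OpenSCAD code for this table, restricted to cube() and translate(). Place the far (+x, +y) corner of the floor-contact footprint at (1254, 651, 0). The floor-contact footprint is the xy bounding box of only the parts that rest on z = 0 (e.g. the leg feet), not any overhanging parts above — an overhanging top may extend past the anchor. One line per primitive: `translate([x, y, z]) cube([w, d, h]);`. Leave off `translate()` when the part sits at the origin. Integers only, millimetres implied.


translate([389, 129, 689]) cube([882, 539, 42]);
translate([406, 146, 0]) cube([54, 54, 689]);
translate([1200, 146, 0]) cube([54, 54, 689]);
translate([406, 597, 0]) cube([54, 54, 689]);
translate([1200, 597, 0]) cube([54, 54, 689]);


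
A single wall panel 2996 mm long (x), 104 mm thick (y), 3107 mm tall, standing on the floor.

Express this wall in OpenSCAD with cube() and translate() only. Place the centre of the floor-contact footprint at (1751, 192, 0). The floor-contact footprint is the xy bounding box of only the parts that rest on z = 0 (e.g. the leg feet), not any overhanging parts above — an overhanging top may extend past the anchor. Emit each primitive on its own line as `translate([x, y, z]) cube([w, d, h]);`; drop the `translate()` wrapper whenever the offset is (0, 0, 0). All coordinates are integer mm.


translate([253, 140, 0]) cube([2996, 104, 3107]);
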